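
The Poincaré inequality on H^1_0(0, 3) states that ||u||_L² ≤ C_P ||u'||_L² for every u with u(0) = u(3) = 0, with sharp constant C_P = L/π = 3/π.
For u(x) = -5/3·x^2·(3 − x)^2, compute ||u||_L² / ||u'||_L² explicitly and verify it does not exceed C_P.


||u||_L² / ||u'||_L² = sqrt(3)/2 < C_P = 3/π.

u(x) = -5/3·x^2·(3 − x)^2, so u'(x) = 10*x*(x*(3 - x) - (x - 3)^2)/3.
u(x) = -5/3·x^2·(3 − x)^2 vanishes at x = 0 and x = 3, so u ∈ H^1_0(0, 3). Differentiate via the product rule and integrate the resulting polynomials term by term.
  ∫_0^3 u² dx = ∫_0^3 (25*x^8/9 - 100*x^7/3 + 150*x^6 - 300*x^5 + 225*x^4) dx. Term by term:
    ∫_0^3 25*x^8/9 dx = 6075;  ∫_0^3 -100*x^7/3 dx = -54675/2;  ∫_0^3 150*x^6 dx = 328050/7;
    ∫_0^3 -300*x^5 dx = -36450;  ∫_0^3 225*x^4 dx = 10935.
  Sum: 6075 − 54675/2 + 328050/7 − 36450 + 10935 = 1215/14.
  ∫_0^3 (u')² dx = ∫_0^3 (400*x^6/9 - 400*x^5 + 1300*x^4 - 1800*x^3 + 900*x^2) dx. Term by term:
    ∫_0^3 400*x^6/9 dx = 97200/7;  ∫_0^3 -400*x^5 dx = -48600;  ∫_0^3 1300*x^4 dx = 63180;
    ∫_0^3 -1800*x^3 dx = -36450;  ∫_0^3 900*x^2 dx = 8100.
  Sum: 97200/7 − 48600 + 63180 − 36450 + 8100 = 810/7.
∫_0^3 u² dx = 1215/14, so ||u||_L² = 9*sqrt(210)/14.
∫_0^3 (u')² dx = 810/7, so ||u'||_L² = 9*sqrt(70)/7.
Ratio ||u||_L² / ||u'||_L² = sqrt(3)/2.
Sharp Poincaré constant on H^1_0(0, 3) is C_P = L/π = 3/π, achieved by sin(π/3·x).
A polynomial bump cannot attain the sharp Poincaré constant (only the first sine eigenfunction does), so the ratio is strictly less than C_P, consistent with ||u||_L² ≤ C_P ||u'||_L².


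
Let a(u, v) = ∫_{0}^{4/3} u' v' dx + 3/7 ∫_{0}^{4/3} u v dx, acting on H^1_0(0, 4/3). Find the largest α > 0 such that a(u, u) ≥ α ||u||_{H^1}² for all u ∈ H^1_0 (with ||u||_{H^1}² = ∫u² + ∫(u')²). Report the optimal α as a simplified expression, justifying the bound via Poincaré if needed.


α = 3*(16 + 21*π^2)/(7*(16 + 9*π^2))

Coercivity of a(·,·) on H^1_0(0, 4/3) means a(u, u) ≥ α ||u||_{H^1}² for every u ∈ H^1_0.
The interval has length L = 4/3, and Poincaré/coercivity depend only on L. Here a(u, u) = ∫(u')² + (3/7)·∫u².
Here 0 < c = 3/7 < 1. The condition a(u,u) ≥ α||u||_{H^1}² reads (1−α)∫(u')² ≥ (α−c)∫u². Any admissible α is ≤ 1 (rapidly oscillating u have ∫u²/∫(u')² → 0), and α = 1 would force 0 ≥ (1−c)∫u², impossible since c < 1; so 1−α > 0. By the sharp Poincaré inequality on H^1_0 of an interval of length L, ∫(u')² ≥ (π/L)²∫u² with equality for the first sine mode sin(π(x−x₀)/L) (x₀ the left endpoint), so the inequality holds for all u iff (1−α)(π/L)² ≥ α − c, i.e. α ≤ ((π/L)² + c)/((π/L)² + 1) = (1 + c(L/π)²)/(1 + (L/π)²). With (π/L)² = 9*π^2/16 and c = 3/7, the largest admissible constant is α = ((π/L)² + c)/((π/L)² + 1).
Simplifying, α = 3*(16 + 21*π^2)/(7*(16 + 9*π^2)).


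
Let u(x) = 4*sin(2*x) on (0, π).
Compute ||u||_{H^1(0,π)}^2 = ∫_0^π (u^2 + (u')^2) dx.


||u||_{H^1(0,π)}^2 = 40*π

u'(x) = 8*cos(2*x).
Expand u² and (u')² and integrate term by term on (0, π), using: for integers n ≥ 1, ∫_0^π sin²(nx) dx = ∫_0^π cos²(nx) dx = π/2; for n ≠ n', ∫_0^π sin(nx)sin(n'x) dx = ∫_0^π cos(nx)cos(n'x) dx = 0; and by product-to-sum, ∫_0^π sin(nx)cos(n'x) dx = ½∫_0^π [sin((n+n')x) + sin((n−n')x)] dx, which is 0 when n+n' is even and 2n/(n²−n'²) when n+n' is odd (it need not vanish on (0, π)).
  u² squared terms: (4)²·∫sin(2x)² dx = 16·π/2 = 8*π.
  So ∫_0^π u² dx = 8*π.
  (u')² squared terms: (8)²·∫cos(2x)² dx = 64·π/2 = 32*π.
  So ∫_0^π (u')² dx = 32*π.
||u||_{H^1}^2 = (8*π) + (32*π) = 40*π.


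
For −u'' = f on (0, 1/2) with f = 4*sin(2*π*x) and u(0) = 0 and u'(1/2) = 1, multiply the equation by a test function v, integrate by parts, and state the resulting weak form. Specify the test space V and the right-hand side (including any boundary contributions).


V = {v ∈ H^1(0, 1/2) : v(0) = 0} (test functions vanish at x = 0 where u is specified); weak form: ∫_0^1/2 u'v' dx = ∫_0^1/2 (4*sin(2*π*x)) v dx + v(1/2) for all v ∈ V.

Multiply both sides by a test function v and integrate from 0 to 1/2:
  ∫_0^1/2 −u''(x) v(x) dx = ∫_0^1/2 f(x) v(x) dx.
Integrate the LHS by parts once:
  ∫_0^1/2 −u'' v dx = −[u'(x) v(x)]_0^1/2 + ∫_0^1/2 u'(x) v'(x) dx.
Thus ∫_0^1/2 u'(x) v'(x) dx = ∫_0^1/2 f(x) v(x) dx + [u'(x) v(x)]_0^1/2.
Choose V so that boundary terms are either known or forced to vanish.
Mixed BC: u(0) = 0 (Dirichlet) and u'(1/2) = 1 (Neumann). Define V = {v ∈ H^1(0, 1/2) : v(0) = 0}. Then [u' v]_0^1/2 = u'(1/2)·v(1/2) − u'(0)·0 = v(1/2).
Weak formulation: find u (satisfying any essential BC) such that ∫_0^1/2 u'(x) v'(x) dx = ∫_0^1/2 f v dx + v(1/2) for all v ∈ V (Dirichlet at 0 absorbed into V; Neumann datum at x = 1/2 contributes the boundary term).
Substituting f(x) = 4*sin(2*π*x), the right-hand side is ∫_0^1/2 (4*sin(2*π*x)) v dx + v(1/2).


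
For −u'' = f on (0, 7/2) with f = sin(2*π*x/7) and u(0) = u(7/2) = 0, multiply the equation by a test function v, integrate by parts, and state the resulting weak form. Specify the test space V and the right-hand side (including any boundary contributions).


V = H^1_0(0, 7/2) (so v(0) = v(7/2) = 0); weak form: ∫_0^7/2 u'v' dx = ∫_0^7/2 (sin(2*π*x/7)) v dx for all v ∈ V.

Multiply both sides by a test function v and integrate from 0 to 7/2:
  ∫_0^7/2 −u''(x) v(x) dx = ∫_0^7/2 f(x) v(x) dx.
Integrate the LHS by parts once:
  ∫_0^7/2 −u'' v dx = −[u'(x) v(x)]_0^7/2 + ∫_0^7/2 u'(x) v'(x) dx.
Thus ∫_0^7/2 u'(x) v'(x) dx = ∫_0^7/2 f(x) v(x) dx + [u'(x) v(x)]_0^7/2.
Choose V so that boundary terms are either known or forced to vanish.
u is Dirichlet: u(0) = u(7/2) = 0. Let V = H^1_0(0, 7/2); then v(0) = v(7/2) = 0, and [u' v]_0^7/2 = 0.
Weak formulation: find u (satisfying any essential BC) such that ∫_0^7/2 u'(x) v'(x) dx = ∫_0^7/2 f v dx for all v ∈ V.
Substituting f(x) = sin(2*π*x/7), the right-hand side is ∫_0^7/2 (sin(2*π*x/7)) v dx.


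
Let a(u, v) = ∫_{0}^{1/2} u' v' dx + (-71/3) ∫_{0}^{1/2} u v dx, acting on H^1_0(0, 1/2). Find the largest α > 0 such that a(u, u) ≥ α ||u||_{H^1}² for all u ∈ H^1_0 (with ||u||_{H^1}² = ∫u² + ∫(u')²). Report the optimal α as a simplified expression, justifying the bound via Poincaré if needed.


α = (-71 + 12*π^2)/(3*(1 + 4*π^2))

Coercivity of a(·,·) on H^1_0(0, 1/2) means a(u, u) ≥ α ||u||_{H^1}² for every u ∈ H^1_0.
The interval has length L = 1/2, and Poincaré/coercivity depend only on L. Here a(u, u) = ∫(u')² + (-71/3)·∫u².
Here c = -71/3 < 0 with |c| < (π/L)² = 4*π^2, so coercivity still holds. The condition a(u,u) ≥ α||u||_{H^1}² reads (1−α)∫(u')² ≥ (α−c)∫u². Any admissible α is ≤ 1 (rapidly oscillating u have ∫u²/∫(u')² → 0), and α = 1 would force 0 ≥ (1−c)∫u², impossible since c < 1; so 1−α > 0. By the sharp Poincaré inequality on H^1_0 of an interval of length L, ∫(u')² ≥ (π/L)²∫u² with equality for the first sine mode sin(π(x−x₀)/L) (x₀ the left endpoint), so the inequality holds for all u iff (1−α)(π/L)² ≥ α − c, i.e. α ≤ ((π/L)² + c)/((π/L)² + 1) = (1 + c(L/π)²)/(1 + (L/π)²). (Direct route, valid since c ≤ 0: Poincaré gives c∫u² ≥ c(L/π)²∫(u')², so a(u,u) ≥ (1 + c(L/π)²)∫(u')², while ||u||_{H^1}² ≤ (1 + (L/π)²)∫(u')²; dividing yields the same α.) With (π/L)² = 4*π^2 and c = -71/3, the largest admissible constant is α = ((π/L)² + c)/((π/L)² + 1).
Simplifying, α = (-71 + 12*π^2)/(3*(1 + 4*π^2)).


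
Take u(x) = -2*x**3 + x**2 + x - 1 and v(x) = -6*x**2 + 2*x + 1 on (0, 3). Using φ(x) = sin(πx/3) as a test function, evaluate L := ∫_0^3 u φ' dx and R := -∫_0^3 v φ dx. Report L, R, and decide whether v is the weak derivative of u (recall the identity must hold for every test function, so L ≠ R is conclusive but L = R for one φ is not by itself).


LHS = -648/π^3 + 138/π, RHS = -648/π^3 + 138/π. Yes, v = u' weakly.

u(x) = -2*x**3 + x**2 + x - 1, classical derivative u'(x) = -6*x**2 + 2*x + 1.
φ(x) = sin(πx/3), so φ'(x) = π*cos(π*x/3)/3.
Note φ(0) = φ(3) = 0, so the boundary term u·φ vanishes.
LHS = ∫_0^3 u(x) φ'(x) dx = ∫_0^3 (-2*π*x^3*cos(π*x/3)/3 + π*x^2*cos(π*x/3)/3 + π*x*cos(π*x/3)/3 - π*cos(π*x/3)/3) dx. Term by term:
  ∫_0^3 -π*cos(π*x/3)/3 dx = 0;  ∫_0^3 -2*π*x^3*cos(π*x/3)/3 dx = -648/π^3 + 162/π;  ∫_0^3 π*x*cos(π*x/3)/3 dx = -6/π;
  ∫_0^3 π*x^2*cos(π*x/3)/3 dx = -18/π.
Sum: 0 + -648/π^3 + 162/π − 6/π − 18/π = -648/π^3 + 138/π.
So LHS = -648/π^3 + 138/π.
∫_0^3 v(x) φ(x) dx = ∫_0^3 (-6*x^2*sin(π*x/3) + 2*x*sin(π*x/3) + sin(π*x/3)) dx. Term by term:
  ∫_0^3 -6*x^2*sin(π*x/3) dx = -162/π + 648/π^3;  ∫_0^3 2*x*sin(π*x/3) dx = 18/π;  ∫_0^3 sin(π*x/3) dx = 6/π.
Sum: -162/π + 648/π^3 + 18/π + 6/π = -138/π + 648/π^3.
So RHS = -∫_0^3 v(x) φ(x) dx = -648/π^3 + 138/π.
LHS = RHS, so the identity holds for this test φ.
Moreover u is smooth here and v(x) = u'(x) = -6*x**2 + 2*x + 1 pointwise, so the identity holds for every test function. Hence v is the weak derivative of u.


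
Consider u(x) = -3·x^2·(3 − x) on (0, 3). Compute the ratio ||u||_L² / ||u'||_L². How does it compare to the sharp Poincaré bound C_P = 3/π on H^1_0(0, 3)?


||u||_L² / ||u'||_L² = 3*sqrt(14)/14 < C_P = 3/π.

u(x) = -3·x^2·(3 − x), so u'(x) = 9*x*(x - 2).
u(x) = -3·x^2·(3 − x) vanishes at x = 0 and x = 3, so u ∈ H^1_0(0, 3). Differentiate via the product rule and integrate the resulting polynomials term by term.
  ∫_0^3 u² dx = ∫_0^3 (9*x^6 - 54*x^5 + 81*x^4) dx. Term by term:
    ∫_0^3 9*x^6 dx = 19683/7;  ∫_0^3 -54*x^5 dx = -6561;  ∫_0^3 81*x^4 dx = 19683/5.
  Sum: 19683/7 − 6561 + 19683/5 = 6561/35.
  ∫_0^3 (u')² dx = ∫_0^3 (81*x^4 - 324*x^3 + 324*x^2) dx. Term by term:
    ∫_0^3 81*x^4 dx = 19683/5;  ∫_0^3 -324*x^3 dx = -6561;  ∫_0^3 324*x^2 dx = 2916.
  Sum: 19683/5 − 6561 + 2916 = 1458/5.
∫_0^3 u² dx = 6561/35, so ||u||_L² = 81*sqrt(35)/35.
∫_0^3 (u')² dx = 1458/5, so ||u'||_L² = 27*sqrt(10)/5.
Ratio ||u||_L² / ||u'||_L² = 3*sqrt(14)/14.
Sharp Poincaré constant on H^1_0(0, 3) is C_P = L/π = 3/π, achieved by sin(π/3·x).
A polynomial bump cannot attain the sharp Poincaré constant (only the first sine eigenfunction does), so the ratio is strictly less than C_P, consistent with ||u||_L² ≤ C_P ||u'||_L².


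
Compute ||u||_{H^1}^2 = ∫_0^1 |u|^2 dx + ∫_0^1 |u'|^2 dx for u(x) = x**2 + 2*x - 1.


||u||_{H^1}^2 = 51/5

The H^1 norm (squared) on an interval (0, L) is
  ||u||_{H^1}^2 = ∫_0^L u(x)^2 dx + ∫_0^L u'(x)^2 dx.
Compute u'(x) = 2*x + 2.
Then u(x)^2 = x**4 + 4*x**3 + 2*x**2 - 4*x + 1 and u'(x)^2 = 4*x**2 + 8*x + 4.
Integrate each monomial from 0 to 1 using ∫_0^1 c·x^n dx = c·1^(n+1)/(n+1):
  ∫_0^1 u(x)^2 dx = ∫_0^1 (x^4 + 4*x^3 + 2*x^2 - 4*x + 1) dx. Term by term:
    ∫_0^1 x^4 dx = 1/5;  ∫_0^1 4*x^3 dx = 1;  ∫_0^1 2*x^2 dx = 2/3;
    ∫_0^1 -4*x dx = -2;  ∫_0^1 1 dx = 1.
  Sum: 1/5 + 1 + 2/3 − 2 + 1 = 13/15.
  ∫_0^1 u'(x)^2 dx = ∫_0^1 (4*x^2 + 8*x + 4) dx. Term by term:
    ∫_0^1 4*x^2 dx = 4/3;  ∫_0^1 8*x dx = 4;  ∫_0^1 4 dx = 4.
  Sum: 4/3 + 4 + 4 = 28/3.
Adding: ||u||_{H^1}^2 = 13/15 + 28/3 = 51/5.


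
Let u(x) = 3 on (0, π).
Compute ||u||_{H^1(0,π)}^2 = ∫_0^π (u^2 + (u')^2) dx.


||u||_{H^1(0,π)}^2 = 9*π

u'(x) = 0.
Expand u² and (u')² and integrate term by term on (0, π), using: for integers n ≥ 1, ∫_0^π sin²(nx) dx = ∫_0^π cos²(nx) dx = π/2; for n ≠ n', ∫_0^π sin(nx)sin(n'x) dx = ∫_0^π cos(nx)cos(n'x) dx = 0; and by product-to-sum, ∫_0^π sin(nx)cos(n'x) dx = ½∫_0^π [sin((n+n')x) + sin((n−n')x)] dx, which is 0 when n+n' is even and 2n/(n²−n'²) when n+n' is odd (it need not vanish on (0, π)). For the constant mode: ∫_0^π 1 dx = π, ∫_0^π cos(nx) dx = 0, ∫_0^π sin(nx) dx = (1−(−1)^n)/n.
  u² squared terms: (3)²·∫1 dx = 9·π = 9*π.
  So ∫_0^π u² dx = 9*π.
  u' ≡ 0, so ∫_0^π (u')² dx = 0.
||u||_{H^1}^2 = (9*π) + (0) = 9*π.


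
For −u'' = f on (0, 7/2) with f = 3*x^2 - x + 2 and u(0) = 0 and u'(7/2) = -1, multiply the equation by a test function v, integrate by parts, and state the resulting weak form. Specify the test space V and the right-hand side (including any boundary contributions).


V = {v ∈ H^1(0, 7/2) : v(0) = 0} (test functions vanish at x = 0 where u is specified); weak form: ∫_0^7/2 u'v' dx = ∫_0^7/2 (3*x^2 - x + 2) v dx − v(7/2) for all v ∈ V.

Multiply both sides by a test function v and integrate from 0 to 7/2:
  ∫_0^7/2 −u''(x) v(x) dx = ∫_0^7/2 f(x) v(x) dx.
Integrate the LHS by parts once:
  ∫_0^7/2 −u'' v dx = −[u'(x) v(x)]_0^7/2 + ∫_0^7/2 u'(x) v'(x) dx.
Thus ∫_0^7/2 u'(x) v'(x) dx = ∫_0^7/2 f(x) v(x) dx + [u'(x) v(x)]_0^7/2.
Choose V so that boundary terms are either known or forced to vanish.
Mixed BC: u(0) = 0 (Dirichlet) and u'(7/2) = -1 (Neumann). Define V = {v ∈ H^1(0, 7/2) : v(0) = 0}. Then [u' v]_0^7/2 = u'(7/2)·v(7/2) − u'(0)·0 = − v(7/2).
Weak formulation: find u (satisfying any essential BC) such that ∫_0^7/2 u'(x) v'(x) dx = ∫_0^7/2 f v dx − v(7/2) for all v ∈ V (Dirichlet at 0 absorbed into V; Neumann datum at x = 7/2 contributes the boundary term).
Substituting f(x) = 3*x^2 - x + 2, the right-hand side is ∫_0^7/2 (3*x^2 - x + 2) v dx − v(7/2).


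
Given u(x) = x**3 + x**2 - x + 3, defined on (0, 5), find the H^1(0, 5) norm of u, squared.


||u||_{H^1}^2 = 504050/21

The H^1 norm (squared) on an interval (0, L) is
  ||u||_{H^1}^2 = ∫_0^L u(x)^2 dx + ∫_0^L u'(x)^2 dx.
Compute u'(x) = 3*x**2 + 2*x - 1.
Then u(x)^2 = x**6 + 2*x**5 - x**4 + 4*x**3 + 7*x**2 - 6*x + 9 and u'(x)^2 = 9*x**4 + 12*x**3 - 2*x**2 - 4*x + 1.
Integrate each monomial from 0 to 5 using ∫_0^5 c·x^n dx = c·5^(n+1)/(n+1):
  ∫_0^5 u(x)^2 dx = ∫_0^5 (x^6 + 2*x^5 - x^4 + 4*x^3 + 7*x^2 - 6*x + 9) dx. Term by term:
    ∫_0^5 x^6 dx = 78125/7;  ∫_0^5 2*x^5 dx = 15625/3;  ∫_0^5 -x^4 dx = -625;
    ∫_0^5 4*x^3 dx = 625;  ∫_0^5 7*x^2 dx = 875/3;  ∫_0^5 -6*x dx = -75;
    ∫_0^5 9 dx = 45.
  Sum: 78125/7 + 15625/3 − 625 + 625 + 875/3 − 75 + 45 = 116415/7.
  ∫_0^5 u'(x)^2 dx = ∫_0^5 (9*x^4 + 12*x^3 - 2*x^2 - 4*x + 1) dx. Term by term:
    ∫_0^5 9*x^4 dx = 5625;  ∫_0^5 12*x^3 dx = 1875;  ∫_0^5 -2*x^2 dx = -250/3;
    ∫_0^5 -4*x dx = -50;  ∫_0^5 1 dx = 5.
  Sum: 5625 + 1875 − 250/3 − 50 + 5 = 22115/3.
Adding: ||u||_{H^1}^2 = 116415/7 + 22115/3 = 504050/21.


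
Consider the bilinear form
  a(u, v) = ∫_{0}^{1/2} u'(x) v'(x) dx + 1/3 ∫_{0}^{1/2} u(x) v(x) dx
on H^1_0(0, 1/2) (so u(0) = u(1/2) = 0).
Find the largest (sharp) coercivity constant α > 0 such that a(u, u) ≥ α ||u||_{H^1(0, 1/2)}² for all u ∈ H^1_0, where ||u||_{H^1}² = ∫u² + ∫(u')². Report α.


α = (1 + 12*π^2)/(3*(1 + 4*π^2))

Coercivity of a(·,·) on H^1_0(0, 1/2) means a(u, u) ≥ α ||u||_{H^1}² for every u ∈ H^1_0.
The interval has length L = 1/2, and Poincaré/coercivity depend only on L. Here a(u, u) = ∫(u')² + (1/3)·∫u².
Here 0 < c = 1/3 < 1. The condition a(u,u) ≥ α||u||_{H^1}² reads (1−α)∫(u')² ≥ (α−c)∫u². Any admissible α is ≤ 1 (rapidly oscillating u have ∫u²/∫(u')² → 0), and α = 1 would force 0 ≥ (1−c)∫u², impossible since c < 1; so 1−α > 0. By the sharp Poincaré inequality on H^1_0 of an interval of length L, ∫(u')² ≥ (π/L)²∫u² with equality for the first sine mode sin(π(x−x₀)/L) (x₀ the left endpoint), so the inequality holds for all u iff (1−α)(π/L)² ≥ α − c, i.e. α ≤ ((π/L)² + c)/((π/L)² + 1) = (1 + c(L/π)²)/(1 + (L/π)²). With (π/L)² = 4*π^2 and c = 1/3, the largest admissible constant is α = ((π/L)² + c)/((π/L)² + 1).
Simplifying, α = (1 + 12*π^2)/(3*(1 + 4*π^2)).


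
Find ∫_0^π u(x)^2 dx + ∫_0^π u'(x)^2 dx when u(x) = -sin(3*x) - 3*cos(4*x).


||u||_{H^1(0,π)}^2 = -612/7 + 163*π/2

u'(x) = 12*sin(4*x) - 3*cos(3*x).
Expand u² and (u')² and integrate term by term on (0, π), using: for integers n ≥ 1, ∫_0^π sin²(nx) dx = ∫_0^π cos²(nx) dx = π/2; for n ≠ n', ∫_0^π sin(nx)sin(n'x) dx = ∫_0^π cos(nx)cos(n'x) dx = 0; and by product-to-sum, ∫_0^π sin(nx)cos(n'x) dx = ½∫_0^π [sin((n+n')x) + sin((n−n')x)] dx, which is 0 when n+n' is even and 2n/(n²−n'²) when n+n' is odd (it need not vanish on (0, π)).
  u² squared terms: (-1)²·∫sin(3x)² dx = 1·π/2 = π/2;  (-3)²·∫cos(4x)² dx = 9·π/2 = 9*π/2.
  u² cross terms: 2·(-1)·(-3)·∫sin(3x)·cos(4x) dx = 6·(-6/7) = -36/7.
  So ∫_0^π u² dx = π/2 + 9*π/2 − 36/7 = -36/7 + 5*π.
  (u')² squared terms: (-3)²·∫cos(3x)² dx = 9·π/2 = 9*π/2;  (12)²·∫sin(4x)² dx = 144·π/2 = 72*π.
  (u')² cross terms: 2·(-3)·(12)·∫cos(3x)·sin(4x) dx = -72·(8/7) = -576/7.
  So ∫_0^π (u')² dx = 9*π/2 + 72*π − 576/7 = -576/7 + 153*π/2.
||u||_{H^1}^2 = (-36/7 + 5*π) + (-576/7 + 153*π/2) = -612/7 + 163*π/2.


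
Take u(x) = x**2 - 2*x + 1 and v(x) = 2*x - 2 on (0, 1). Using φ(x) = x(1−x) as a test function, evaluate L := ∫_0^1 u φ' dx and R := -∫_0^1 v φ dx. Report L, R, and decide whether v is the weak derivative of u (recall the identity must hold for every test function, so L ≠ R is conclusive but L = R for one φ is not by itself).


LHS = 1/6, RHS = 1/6. Yes, v = u' weakly.

u(x) = x**2 - 2*x + 1, classical derivative u'(x) = 2*x - 2.
φ(x) = x(1−x), so φ'(x) = 1 - 2*x.
Note φ(0) = φ(1) = 0, so the boundary term u·φ vanishes.
LHS = ∫_0^1 u(x) φ'(x) dx = ∫_0^1 (-2*x^3 + 5*x^2 - 4*x + 1) dx. Term by term:
  ∫_0^1 -2*x^3 dx = -1/2;  ∫_0^1 5*x^2 dx = 5/3;  ∫_0^1 -4*x dx = -2;
  ∫_0^1 1 dx = 1.
Sum: -1/2 + 5/3 − 2 + 1 = 1/6.
So LHS = 1/6.
∫_0^1 v(x) φ(x) dx = ∫_0^1 (-2*x^3 + 4*x^2 - 2*x) dx. Term by term:
  ∫_0^1 -2*x^3 dx = -1/2;  ∫_0^1 4*x^2 dx = 4/3;  ∫_0^1 -2*x dx = -1.
Sum: -1/2 + 4/3 − 1 = -1/6.
So RHS = -∫_0^1 v(x) φ(x) dx = 1/6.
LHS = RHS, so the identity holds for this test φ.
Moreover u is smooth here and v(x) = u'(x) = 2*x - 2 pointwise, so the identity holds for every test function. Hence v is the weak derivative of u.


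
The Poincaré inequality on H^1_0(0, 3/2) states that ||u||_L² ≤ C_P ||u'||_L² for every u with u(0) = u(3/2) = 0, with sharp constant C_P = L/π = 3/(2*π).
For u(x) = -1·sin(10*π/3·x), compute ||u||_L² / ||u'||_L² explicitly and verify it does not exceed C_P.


||u||_L² / ||u'||_L² = 3/(10*π) < C_P = 3/(2*π).

u(x) = -1·sin(10*π/3·x), so u'(x) = -10*π*cos(10*π*x/3)/3.
Writing u(x) = A·sin(kπx/L) with A = -1 and k = 5, use ∫_0^L sin²(kπx/L) dx = L/2 and ∫_0^L cos²(kπx/L) dx = L/2.
u² = 1·sin²(10*π/3·x) and (u')² = 100*π^2/9·cos²(10*π/3·x), and each of sin², cos² integrates to L/2 = 3/4 over (0, 3/2).
∫_0^3/2 u² dx = 3/4, so ||u||_L² = sqrt(3)/2.
∫_0^3/2 (u')² dx = 25*π^2/3, so ||u'||_L² = 5*sqrt(3)*π/3.
Ratio ||u||_L² / ||u'||_L² = 3/(10*π).
Sharp Poincaré constant on H^1_0(0, 3/2) is C_P = L/π = 3/(2*π), achieved by sin(2*π/3·x).
This is the k = 5 harmonic; the ratio L/(kπ) is strictly less than C_P = L/π, consistent with the sharp inequality ||u||_L² ≤ C_P ||u'||_L².


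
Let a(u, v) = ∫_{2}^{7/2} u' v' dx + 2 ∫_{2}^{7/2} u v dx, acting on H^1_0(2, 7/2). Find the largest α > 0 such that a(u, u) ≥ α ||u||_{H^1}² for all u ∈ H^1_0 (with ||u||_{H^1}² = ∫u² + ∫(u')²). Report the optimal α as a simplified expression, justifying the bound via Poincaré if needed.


α = 1

Coercivity of a(·,·) on H^1_0(2, 7/2) means a(u, u) ≥ α ||u||_{H^1}² for every u ∈ H^1_0.
The interval has length L = 3/2, and Poincaré/coercivity depend only on L. Here a(u, u) = ∫(u')² + (2)·∫u².
Here c = 2 ≥ 1, so a(u,u) = ∫(u')² + c∫u² ≥ ∫(u')² + ∫u² = ||u||_{H^1}², i.e. α = 1 works. No larger α is possible: a(u,u) ≥ α||u||_{H^1}² means (1−α)∫(u')² ≥ (α−c)∫u², and for the modes u_n = sin(nπ(x−x₀)/L) (x₀ the left endpoint) one has ∫u_n²/∫(u_n')² = (L/(nπ))² → 0, so a(u_n,u_n)/||u_n||_{H^1}² → 1. Hence the optimal constant is α = 1.
Therefore α = 1.


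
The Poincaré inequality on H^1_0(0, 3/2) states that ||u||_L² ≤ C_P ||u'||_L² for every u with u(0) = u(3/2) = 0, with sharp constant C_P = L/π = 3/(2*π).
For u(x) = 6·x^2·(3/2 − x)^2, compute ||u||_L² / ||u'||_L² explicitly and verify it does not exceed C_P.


||u||_L² / ||u'||_L² = sqrt(3)/4 < C_P = 3/(2*π).

u(x) = 6·x^2·(3/2 − x)^2, so u'(x) = 3*x*(2*x - 3)*(4*x - 3).
u(x) = 6·x^2·(3/2 − x)^2 vanishes at x = 0 and x = 3/2, so u ∈ H^1_0(0, 3/2). Differentiate via the product rule and integrate the resulting polynomials term by term.
  ∫_0^3/2 u² dx = ∫_0^3/2 (36*x^8 - 216*x^7 + 486*x^6 - 486*x^5 + 729*x^4/4) dx. Term by term:
    ∫_0^3/2 36*x^8 dx = 19683/128;  ∫_0^3/2 -216*x^7 dx = -177147/256;  ∫_0^3/2 486*x^6 dx = 531441/448;
    ∫_0^3/2 -486*x^5 dx = -59049/64;  ∫_0^3/2 729*x^4/4 dx = 177147/640.
  Sum: 19683/128 − 177147/256 + 531441/448 − 59049/64 + 177147/640 = 19683/8960.
  ∫_0^3/2 (u')² dx = ∫_0^3/2 (576*x^6 - 2592*x^5 + 4212*x^4 - 2916*x^3 + 729*x^2) dx. Term by term:
    ∫_0^3/2 576*x^6 dx = 19683/14;  ∫_0^3/2 -2592*x^5 dx = -19683/4;  ∫_0^3/2 4212*x^4 dx = 255879/40;
    ∫_0^3/2 -2916*x^3 dx = -59049/16;  ∫_0^3/2 729*x^2 dx = 6561/8.
  Sum: 19683/14 − 19683/4 + 255879/40 − 59049/16 + 6561/8 = 6561/560.
∫_0^3/2 u² dx = 19683/8960, so ||u||_L² = 81*sqrt(105)/560.
∫_0^3/2 (u')² dx = 6561/560, so ||u'||_L² = 81*sqrt(35)/140.
Ratio ||u||_L² / ||u'||_L² = sqrt(3)/4.
Sharp Poincaré constant on H^1_0(0, 3/2) is C_P = L/π = 3/(2*π), achieved by sin(2*π/3·x).
A polynomial bump cannot attain the sharp Poincaré constant (only the first sine eigenfunction does), so the ratio is strictly less than C_P, consistent with ||u||_L² ≤ C_P ||u'||_L².


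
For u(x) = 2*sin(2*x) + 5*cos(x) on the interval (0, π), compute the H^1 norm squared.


||u||_{H^1(0,π)}^2 = 160/3 + 35*π

u'(x) = -5*sin(x) + 4*cos(2*x).
Expand u² and (u')² and integrate term by term on (0, π), using: for integers n ≥ 1, ∫_0^π sin²(nx) dx = ∫_0^π cos²(nx) dx = π/2; for n ≠ n', ∫_0^π sin(nx)sin(n'x) dx = ∫_0^π cos(nx)cos(n'x) dx = 0; and by product-to-sum, ∫_0^π sin(nx)cos(n'x) dx = ½∫_0^π [sin((n+n')x) + sin((n−n')x)] dx, which is 0 when n+n' is even and 2n/(n²−n'²) when n+n' is odd (it need not vanish on (0, π)).
  u² squared terms: (2)²·∫sin(2x)² dx = 4·π/2 = 2*π;  (5)²·∫cos(x)² dx = 25·π/2 = 25*π/2.
  u² cross terms: 2·(2)·(5)·∫sin(2x)·cos(x) dx = 20·(4/3) = 80/3.
  So ∫_0^π u² dx = 2*π + 25*π/2 + 80/3 = 80/3 + 29*π/2.
  (u')² squared terms: (-5)²·∫sin(x)² dx = 25·π/2 = 25*π/2;  (4)²·∫cos(2x)² dx = 16·π/2 = 8*π.
  (u')² cross terms: 2·(-5)·(4)·∫sin(x)·cos(2x) dx = -40·(-2/3) = 80/3.
  So ∫_0^π (u')² dx = 25*π/2 + 8*π + 80/3 = 80/3 + 41*π/2.
||u||_{H^1}^2 = (80/3 + 29*π/2) + (80/3 + 41*π/2) = 160/3 + 35*π.


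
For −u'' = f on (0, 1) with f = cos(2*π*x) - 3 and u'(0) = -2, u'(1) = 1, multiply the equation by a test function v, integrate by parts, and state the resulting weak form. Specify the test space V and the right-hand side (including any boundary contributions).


V = H^1(0, 1) (v unrestricted at boundary; u is determined up to an additive constant); weak form: ∫_0^1 u'v' dx = ∫_0^1 (cos(2*π*x) - 3) v dx + v(1) + 2·v(0) for all v ∈ V.

Multiply both sides by a test function v and integrate from 0 to 1:
  ∫_0^1 −u''(x) v(x) dx = ∫_0^1 f(x) v(x) dx.
Integrate the LHS by parts once:
  ∫_0^1 −u'' v dx = −[u'(x) v(x)]_0^1 + ∫_0^1 u'(x) v'(x) dx.
Thus ∫_0^1 u'(x) v'(x) dx = ∫_0^1 f(x) v(x) dx + [u'(x) v(x)]_0^1.
Choose V so that boundary terms are either known or forced to vanish.
u has inhomogeneous Neumann u'(0) = -2, u'(1) = 1. [u' v]_0^1 = (1)·v(1) − (-2)·v(0) = v(1) + 2·v(0). Take V = H^1(0, 1); boundary term becomes part of RHS.
Weak formulation: find u (satisfying any essential BC) such that ∫_0^1 u'(x) v'(x) dx = ∫_0^1 f v dx + v(1) + 2·v(0) for all v ∈ V (Neumann data are natural BCs: they enter the RHS as boundary terms).
Substituting f(x) = cos(2*π*x) - 3, the right-hand side is ∫_0^1 (cos(2*π*x) - 3) v dx + v(1) + 2·v(0).
Compatibility check (pure Neumann): taking v ≡ 1 ∈ V gives 0 = ∫_0^1 f dx + (1) − (-2), i.e. ∫_0^1 f dx must equal u'(0) − u'(1) = -3. Indeed ∫_0^1 (cos(2*π*x) - 3) dx = -3, so the data are compatible. The solution is then unique only up to an additive constant (fix it e.g. by requiring ∫_0^1 u dx = 0).


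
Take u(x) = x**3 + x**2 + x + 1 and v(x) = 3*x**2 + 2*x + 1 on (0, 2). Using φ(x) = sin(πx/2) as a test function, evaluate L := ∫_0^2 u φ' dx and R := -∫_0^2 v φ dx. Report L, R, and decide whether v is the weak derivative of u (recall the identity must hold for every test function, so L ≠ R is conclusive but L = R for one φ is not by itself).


LHS = -36/π + 96/π^3, RHS = -36/π + 96/π^3. Yes, v = u' weakly.

u(x) = x**3 + x**2 + x + 1, classical derivative u'(x) = 3*x**2 + 2*x + 1.
φ(x) = sin(πx/2), so φ'(x) = π*cos(π*x/2)/2.
Note φ(0) = φ(2) = 0, so the boundary term u·φ vanishes.
LHS = ∫_0^2 u(x) φ'(x) dx = ∫_0^2 (π*x^3*cos(π*x/2)/2 + π*x^2*cos(π*x/2)/2 + π*x*cos(π*x/2)/2 + π*cos(π*x/2)/2) dx. Term by term:
  ∫_0^2 π*cos(π*x/2)/2 dx = 0;  ∫_0^2 π*x*cos(π*x/2)/2 dx = -4/π;  ∫_0^2 π*x^2*cos(π*x/2)/2 dx = -8/π;
  ∫_0^2 π*x^3*cos(π*x/2)/2 dx = -24/π + 96/π^3.
Sum: 0 − 4/π − 8/π + -24/π + 96/π^3 = -36/π + 96/π^3.
So LHS = -36/π + 96/π^3.
∫_0^2 v(x) φ(x) dx = ∫_0^2 (3*x^2*sin(π*x/2) + 2*x*sin(π*x/2) + sin(π*x/2)) dx. Term by term:
  ∫_0^2 2*x*sin(π*x/2) dx = 8/π;  ∫_0^2 3*x^2*sin(π*x/2) dx = -96/π^3 + 24/π;  ∫_0^2 sin(π*x/2) dx = 4/π.
Sum: 8/π + -96/π^3 + 24/π + 4/π = -96/π^3 + 36/π.
So RHS = -∫_0^2 v(x) φ(x) dx = -36/π + 96/π^3.
LHS = RHS, so the identity holds for this test φ.
Moreover u is smooth here and v(x) = u'(x) = 3*x**2 + 2*x + 1 pointwise, so the identity holds for every test function. Hence v is the weak derivative of u.


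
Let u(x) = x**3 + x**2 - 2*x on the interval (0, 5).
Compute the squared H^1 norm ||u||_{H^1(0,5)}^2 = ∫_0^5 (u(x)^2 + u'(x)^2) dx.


||u||_{H^1}^2 = 443570/21

The H^1 norm (squared) on an interval (0, L) is
  ||u||_{H^1}^2 = ∫_0^L u(x)^2 dx + ∫_0^L u'(x)^2 dx.
Compute u'(x) = 3*x**2 + 2*x - 2.
Then u(x)^2 = x**6 + 2*x**5 - 3*x**4 - 4*x**3 + 4*x**2 and u'(x)^2 = 9*x**4 + 12*x**3 - 8*x**2 - 8*x + 4.
Integrate each monomial from 0 to 5 using ∫_0^5 c·x^n dx = c·5^(n+1)/(n+1):
  ∫_0^5 u(x)^2 dx = ∫_0^5 (x^6 + 2*x^5 - 3*x^4 - 4*x^3 + 4*x^2) dx. Term by term:
    ∫_0^5 x^6 dx = 78125/7;  ∫_0^5 2*x^5 dx = 15625/3;  ∫_0^5 -3*x^4 dx = -1875;
    ∫_0^5 -4*x^3 dx = -625;  ∫_0^5 4*x^2 dx = 500/3.
  Sum: 78125/7 + 15625/3 − 1875 − 625 + 500/3 = 98250/7.
  ∫_0^5 u'(x)^2 dx = ∫_0^5 (9*x^4 + 12*x^3 - 8*x^2 - 8*x + 4) dx. Term by term:
    ∫_0^5 9*x^4 dx = 5625;  ∫_0^5 12*x^3 dx = 1875;  ∫_0^5 -8*x^2 dx = -1000/3;
    ∫_0^5 -8*x dx = -100;  ∫_0^5 4 dx = 20.
  Sum: 5625 + 1875 − 1000/3 − 100 + 20 = 21260/3.
Adding: ||u||_{H^1}^2 = 98250/7 + 21260/3 = 443570/21.


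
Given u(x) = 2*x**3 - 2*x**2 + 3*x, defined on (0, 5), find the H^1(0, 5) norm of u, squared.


||u||_{H^1}^2 = 1033645/21

The H^1 norm (squared) on an interval (0, L) is
  ||u||_{H^1}^2 = ∫_0^L u(x)^2 dx + ∫_0^L u'(x)^2 dx.
Compute u'(x) = 6*x**2 - 4*x + 3.
Then u(x)^2 = 4*x**6 - 8*x**5 + 16*x**4 - 12*x**3 + 9*x**2 and u'(x)^2 = 36*x**4 - 48*x**3 + 52*x**2 - 24*x + 9.
Integrate each monomial from 0 to 5 using ∫_0^5 c·x^n dx = c·5^(n+1)/(n+1):
  ∫_0^5 u(x)^2 dx = ∫_0^5 (4*x^6 - 8*x^5 + 16*x^4 - 12*x^3 + 9*x^2) dx. Term by term:
    ∫_0^5 4*x^6 dx = 312500/7;  ∫_0^5 -8*x^5 dx = -62500/3;  ∫_0^5 16*x^4 dx = 10000;
    ∫_0^5 -12*x^3 dx = -1875;  ∫_0^5 9*x^2 dx = 375.
  Sum: 312500/7 − 62500/3 + 10000 − 1875 + 375 = 678500/21.
  ∫_0^5 u'(x)^2 dx = ∫_0^5 (36*x^4 - 48*x^3 + 52*x^2 - 24*x + 9) dx. Term by term:
    ∫_0^5 36*x^4 dx = 22500;  ∫_0^5 -48*x^3 dx = -7500;  ∫_0^5 52*x^2 dx = 6500/3;
    ∫_0^5 -24*x dx = -300;  ∫_0^5 9 dx = 45.
  Sum: 22500 − 7500 + 6500/3 − 300 + 45 = 50735/3.
Adding: ||u||_{H^1}^2 = 678500/21 + 50735/3 = 1033645/21.


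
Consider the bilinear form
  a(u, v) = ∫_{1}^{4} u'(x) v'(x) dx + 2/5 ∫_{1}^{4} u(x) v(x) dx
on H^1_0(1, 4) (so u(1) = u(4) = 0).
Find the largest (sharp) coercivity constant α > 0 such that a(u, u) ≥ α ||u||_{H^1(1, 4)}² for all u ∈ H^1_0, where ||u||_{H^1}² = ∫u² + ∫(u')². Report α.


α = (18/5 + π^2)/(9 + π^2)

Coercivity of a(·,·) on H^1_0(1, 4) means a(u, u) ≥ α ||u||_{H^1}² for every u ∈ H^1_0.
The interval has length L = 3, and Poincaré/coercivity depend only on L. Here a(u, u) = ∫(u')² + (2/5)·∫u².
Here 0 < c = 2/5 < 1. The condition a(u,u) ≥ α||u||_{H^1}² reads (1−α)∫(u')² ≥ (α−c)∫u². Any admissible α is ≤ 1 (rapidly oscillating u have ∫u²/∫(u')² → 0), and α = 1 would force 0 ≥ (1−c)∫u², impossible since c < 1; so 1−α > 0. By the sharp Poincaré inequality on H^1_0 of an interval of length L, ∫(u')² ≥ (π/L)²∫u² with equality for the first sine mode sin(π(x−x₀)/L) (x₀ the left endpoint), so the inequality holds for all u iff (1−α)(π/L)² ≥ α − c, i.e. α ≤ ((π/L)² + c)/((π/L)² + 1) = (1 + c(L/π)²)/(1 + (L/π)²). With (π/L)² = π^2/9 and c = 2/5, the largest admissible constant is α = ((π/L)² + c)/((π/L)² + 1).
Simplifying, α = (18/5 + π^2)/(9 + π^2).


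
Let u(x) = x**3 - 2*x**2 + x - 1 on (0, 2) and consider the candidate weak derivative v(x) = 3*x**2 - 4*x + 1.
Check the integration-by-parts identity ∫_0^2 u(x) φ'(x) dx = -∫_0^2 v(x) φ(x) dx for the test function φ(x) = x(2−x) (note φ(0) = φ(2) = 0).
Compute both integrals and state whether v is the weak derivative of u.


LHS = -4/5, RHS = -4/5. Yes, v = u' weakly.

u(x) = x**3 - 2*x**2 + x - 1, classical derivative u'(x) = 3*x**2 - 4*x + 1.
φ(x) = x(2−x), so φ'(x) = 2 - 2*x.
Note φ(0) = φ(2) = 0, so the boundary term u·φ vanishes.
LHS = ∫_0^2 u(x) φ'(x) dx = ∫_0^2 (-2*x^4 + 6*x^3 - 6*x^2 + 4*x - 2) dx. Term by term:
  ∫_0^2 -2*x^4 dx = -64/5;  ∫_0^2 6*x^3 dx = 24;  ∫_0^2 -6*x^2 dx = -16;
  ∫_0^2 4*x dx = 8;  ∫_0^2 -2 dx = -4.
Sum: -64/5 + 24 − 16 + 8 − 4 = -4/5.
So LHS = -4/5.
∫_0^2 v(x) φ(x) dx = ∫_0^2 (-3*x^4 + 10*x^3 - 9*x^2 + 2*x) dx. Term by term:
  ∫_0^2 -3*x^4 dx = -96/5;  ∫_0^2 10*x^3 dx = 40;  ∫_0^2 -9*x^2 dx = -24;
  ∫_0^2 2*x dx = 4.
Sum: -96/5 + 40 − 24 + 4 = 4/5.
So RHS = -∫_0^2 v(x) φ(x) dx = -4/5.
LHS = RHS, so the identity holds for this test φ.
Moreover u is smooth here and v(x) = u'(x) = 3*x**2 - 4*x + 1 pointwise, so the identity holds for every test function. Hence v is the weak derivative of u.


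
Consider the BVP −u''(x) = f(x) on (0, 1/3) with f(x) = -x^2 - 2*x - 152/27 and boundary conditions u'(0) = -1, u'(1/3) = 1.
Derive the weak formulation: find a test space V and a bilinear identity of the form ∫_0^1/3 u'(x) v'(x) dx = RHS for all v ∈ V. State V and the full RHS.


V = H^1(0, 1/3) (v unrestricted at boundary; u is determined up to an additive constant); weak form: ∫_0^1/3 u'v' dx = ∫_0^1/3 (-x^2 - 2*x - 152/27) v dx + v(1/3) + v(0) for all v ∈ V.

Multiply both sides by a test function v and integrate from 0 to 1/3:
  ∫_0^1/3 −u''(x) v(x) dx = ∫_0^1/3 f(x) v(x) dx.
Integrate the LHS by parts once:
  ∫_0^1/3 −u'' v dx = −[u'(x) v(x)]_0^1/3 + ∫_0^1/3 u'(x) v'(x) dx.
Thus ∫_0^1/3 u'(x) v'(x) dx = ∫_0^1/3 f(x) v(x) dx + [u'(x) v(x)]_0^1/3.
Choose V so that boundary terms are either known or forced to vanish.
u has inhomogeneous Neumann u'(0) = -1, u'(1/3) = 1. [u' v]_0^1/3 = (1)·v(1/3) − (-1)·v(0) = v(1/3) + v(0). Take V = H^1(0, 1/3); boundary term becomes part of RHS.
Weak formulation: find u (satisfying any essential BC) such that ∫_0^1/3 u'(x) v'(x) dx = ∫_0^1/3 f v dx + v(1/3) + v(0) for all v ∈ V (Neumann data are natural BCs: they enter the RHS as boundary terms).
Substituting f(x) = -x^2 - 2*x - 152/27, the right-hand side is ∫_0^1/3 (-x^2 - 2*x - 152/27) v dx + v(1/3) + v(0).
Compatibility check (pure Neumann): taking v ≡ 1 ∈ V gives 0 = ∫_0^1/3 f dx + (1) − (-1), i.e. ∫_0^1/3 f dx must equal u'(0) − u'(1/3) = -2. Indeed ∫_0^1/3 (-x^2 - 2*x - 152/27) dx = -2, so the data are compatible. The solution is then unique only up to an additive constant (fix it e.g. by requiring ∫_0^1/3 u dx = 0).


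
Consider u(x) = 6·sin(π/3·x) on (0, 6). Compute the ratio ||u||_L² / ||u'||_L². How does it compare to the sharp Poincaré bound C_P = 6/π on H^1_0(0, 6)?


||u||_L² / ||u'||_L² = 3/π < C_P = 6/π.

u(x) = 6·sin(π/3·x), so u'(x) = 2*π*cos(π*x/3).
Writing u(x) = A·sin(kπx/L) with A = 6 and k = 2, use ∫_0^L sin²(kπx/L) dx = L/2 and ∫_0^L cos²(kπx/L) dx = L/2.
u² = 36·sin²(π/3·x) and (u')² = 4*π^2·cos²(π/3·x), and each of sin², cos² integrates to L/2 = 3 over (0, 6).
∫_0^6 u² dx = 108, so ||u||_L² = 6*sqrt(3).
∫_0^6 (u')² dx = 12*π^2, so ||u'||_L² = 2*sqrt(3)*π.
Ratio ||u||_L² / ||u'||_L² = 3/π.
Sharp Poincaré constant on H^1_0(0, 6) is C_P = L/π = 6/π, achieved by sin(π/6·x).
This is the k = 2 harmonic; the ratio L/(kπ) is strictly less than C_P = L/π, consistent with the sharp inequality ||u||_L² ≤ C_P ||u'||_L².


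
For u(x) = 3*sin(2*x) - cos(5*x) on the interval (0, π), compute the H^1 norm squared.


||u||_{H^1(0,π)}^2 = 208/7 + 71*π/2

u'(x) = 5*sin(5*x) + 6*cos(2*x).
Expand u² and (u')² and integrate term by term on (0, π), using: for integers n ≥ 1, ∫_0^π sin²(nx) dx = ∫_0^π cos²(nx) dx = π/2; for n ≠ n', ∫_0^π sin(nx)sin(n'x) dx = ∫_0^π cos(nx)cos(n'x) dx = 0; and by product-to-sum, ∫_0^π sin(nx)cos(n'x) dx = ½∫_0^π [sin((n+n')x) + sin((n−n')x)] dx, which is 0 when n+n' is even and 2n/(n²−n'²) when n+n' is odd (it need not vanish on (0, π)).
  u² squared terms: (-1)²·∫cos(5x)² dx = 1·π/2 = π/2;  (3)²·∫sin(2x)² dx = 9·π/2 = 9*π/2.
  u² cross terms: 2·(-1)·(3)·∫cos(5x)·sin(2x) dx = -6·(-4/21) = 8/7.
  So ∫_0^π u² dx = π/2 + 9*π/2 + 8/7 = 8/7 + 5*π.
  (u')² squared terms: (5)²·∫sin(5x)² dx = 25·π/2 = 25*π/2;  (6)²·∫cos(2x)² dx = 36·π/2 = 18*π.
  (u')² cross terms: 2·(5)·(6)·∫sin(5x)·cos(2x) dx = 60·(10/21) = 200/7.
  So ∫_0^π (u')² dx = 25*π/2 + 18*π + 200/7 = 200/7 + 61*π/2.
||u||_{H^1}^2 = (8/7 + 5*π) + (200/7 + 61*π/2) = 208/7 + 71*π/2.


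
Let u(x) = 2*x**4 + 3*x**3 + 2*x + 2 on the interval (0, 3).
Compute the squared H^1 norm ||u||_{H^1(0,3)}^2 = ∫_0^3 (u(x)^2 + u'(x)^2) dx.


||u||_{H^1}^2 = 4625907/70

The H^1 norm (squared) on an interval (0, L) is
  ||u||_{H^1}^2 = ∫_0^L u(x)^2 dx + ∫_0^L u'(x)^2 dx.
Compute u'(x) = 8*x**3 + 9*x**2 + 2.
Then u(x)^2 = 4*x**8 + 12*x**7 + 9*x**6 + 8*x**5 + 20*x**4 + 12*x**3 + 4*x**2 + 8*x + 4 and u'(x)^2 = 64*x**6 + 144*x**5 + 81*x**4 + 32*x**3 + 36*x**2 + 4.
Integrate each monomial from 0 to 3 using ∫_0^3 c·x^n dx = c·3^(n+1)/(n+1):
  ∫_0^3 u(x)^2 dx = ∫_0^3 (4*x^8 + 12*x^7 + 9*x^6 + 8*x^5 + 20*x^4 + 12*x^3 + 4*x^2 + 8*x + 4) dx. Term by term:
    ∫_0^3 4*x^8 dx = 8748;  ∫_0^3 12*x^7 dx = 19683/2;  ∫_0^3 9*x^6 dx = 19683/7;
    ∫_0^3 8*x^5 dx = 972;  ∫_0^3 20*x^4 dx = 972;  ∫_0^3 12*x^3 dx = 243;
    ∫_0^3 4*x^2 dx = 36;  ∫_0^3 8*x dx = 36;  ∫_0^3 4 dx = 12.
  Sum: 8748 + 19683/2 + 19683/7 + 972 + 972 + 243 + 36 + 36 + 12 = 331413/14.
  ∫_0^3 u'(x)^2 dx = ∫_0^3 (64*x^6 + 144*x^5 + 81*x^4 + 32*x^3 + 36*x^2 + 4) dx. Term by term:
    ∫_0^3 64*x^6 dx = 139968/7;  ∫_0^3 144*x^5 dx = 17496;  ∫_0^3 81*x^4 dx = 19683/5;
    ∫_0^3 32*x^3 dx = 648;  ∫_0^3 36*x^2 dx = 324;  ∫_0^3 4 dx = 12.
  Sum: 139968/7 + 17496 + 19683/5 + 648 + 324 + 12 = 1484421/35.
Adding: ||u||_{H^1}^2 = 331413/14 + 1484421/35 = 4625907/70.


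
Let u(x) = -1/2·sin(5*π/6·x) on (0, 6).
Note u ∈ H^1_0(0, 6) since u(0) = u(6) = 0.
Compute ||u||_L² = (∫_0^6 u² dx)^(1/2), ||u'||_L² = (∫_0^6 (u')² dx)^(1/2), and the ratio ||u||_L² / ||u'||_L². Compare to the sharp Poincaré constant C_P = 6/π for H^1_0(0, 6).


||u||_L² / ||u'||_L² = 6/(5*π) < C_P = 6/π.

u(x) = -1/2·sin(5*π/6·x), so u'(x) = -5*π*cos(5*π*x/6)/12.
Writing u(x) = A·sin(kπx/L) with A = -1/2 and k = 5, use ∫_0^L sin²(kπx/L) dx = L/2 and ∫_0^L cos²(kπx/L) dx = L/2.
u² = 1/4·sin²(5*π/6·x) and (u')² = 25*π^2/144·cos²(5*π/6·x), and each of sin², cos² integrates to L/2 = 3 over (0, 6).
∫_0^6 u² dx = 3/4, so ||u||_L² = sqrt(3)/2.
∫_0^6 (u')² dx = 25*π^2/48, so ||u'||_L² = 5*sqrt(3)*π/12.
Ratio ||u||_L² / ||u'||_L² = 6/(5*π).
Sharp Poincaré constant on H^1_0(0, 6) is C_P = L/π = 6/π, achieved by sin(π/6·x).
This is the k = 5 harmonic; the ratio L/(kπ) is strictly less than C_P = L/π, consistent with the sharp inequality ||u||_L² ≤ C_P ||u'||_L².


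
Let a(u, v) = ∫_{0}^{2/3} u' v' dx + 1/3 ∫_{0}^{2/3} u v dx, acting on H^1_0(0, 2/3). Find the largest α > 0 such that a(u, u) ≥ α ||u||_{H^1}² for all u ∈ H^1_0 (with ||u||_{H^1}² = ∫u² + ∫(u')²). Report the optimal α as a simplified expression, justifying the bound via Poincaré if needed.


α = (4 + 27*π^2)/(3*(4 + 9*π^2))

Coercivity of a(·,·) on H^1_0(0, 2/3) means a(u, u) ≥ α ||u||_{H^1}² for every u ∈ H^1_0.
The interval has length L = 2/3, and Poincaré/coercivity depend only on L. Here a(u, u) = ∫(u')² + (1/3)·∫u².
Here 0 < c = 1/3 < 1. The condition a(u,u) ≥ α||u||_{H^1}² reads (1−α)∫(u')² ≥ (α−c)∫u². Any admissible α is ≤ 1 (rapidly oscillating u have ∫u²/∫(u')² → 0), and α = 1 would force 0 ≥ (1−c)∫u², impossible since c < 1; so 1−α > 0. By the sharp Poincaré inequality on H^1_0 of an interval of length L, ∫(u')² ≥ (π/L)²∫u² with equality for the first sine mode sin(π(x−x₀)/L) (x₀ the left endpoint), so the inequality holds for all u iff (1−α)(π/L)² ≥ α − c, i.e. α ≤ ((π/L)² + c)/((π/L)² + 1) = (1 + c(L/π)²)/(1 + (L/π)²). With (π/L)² = 9*π^2/4 and c = 1/3, the largest admissible constant is α = ((π/L)² + c)/((π/L)² + 1).
Simplifying, α = (4 + 27*π^2)/(3*(4 + 9*π^2)).


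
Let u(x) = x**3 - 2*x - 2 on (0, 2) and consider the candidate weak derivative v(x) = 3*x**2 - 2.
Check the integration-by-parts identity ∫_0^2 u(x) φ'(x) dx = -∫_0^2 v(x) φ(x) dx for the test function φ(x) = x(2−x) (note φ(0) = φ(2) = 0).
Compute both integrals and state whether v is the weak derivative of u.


LHS = -32/15, RHS = -32/15. Yes, v = u' weakly.

u(x) = x**3 - 2*x - 2, classical derivative u'(x) = 3*x**2 - 2.
φ(x) = x(2−x), so φ'(x) = 2 - 2*x.
Note φ(0) = φ(2) = 0, so the boundary term u·φ vanishes.
LHS = ∫_0^2 u(x) φ'(x) dx = ∫_0^2 (-2*x^4 + 2*x^3 + 4*x^2 - 4) dx. Term by term:
  ∫_0^2 -2*x^4 dx = -64/5;  ∫_0^2 2*x^3 dx = 8;  ∫_0^2 4*x^2 dx = 32/3;
  ∫_0^2 -4 dx = -8.
Sum: -64/5 + 8 + 32/3 − 8 = -32/15.
So LHS = -32/15.
∫_0^2 v(x) φ(x) dx = ∫_0^2 (-3*x^4 + 6*x^3 + 2*x^2 - 4*x) dx. Term by term:
  ∫_0^2 -3*x^4 dx = -96/5;  ∫_0^2 6*x^3 dx = 24;  ∫_0^2 2*x^2 dx = 16/3;
  ∫_0^2 -4*x dx = -8.
Sum: -96/5 + 24 + 16/3 − 8 = 32/15.
So RHS = -∫_0^2 v(x) φ(x) dx = -32/15.
LHS = RHS, so the identity holds for this test φ.
Moreover u is smooth here and v(x) = u'(x) = 3*x**2 - 2 pointwise, so the identity holds for every test function. Hence v is the weak derivative of u.


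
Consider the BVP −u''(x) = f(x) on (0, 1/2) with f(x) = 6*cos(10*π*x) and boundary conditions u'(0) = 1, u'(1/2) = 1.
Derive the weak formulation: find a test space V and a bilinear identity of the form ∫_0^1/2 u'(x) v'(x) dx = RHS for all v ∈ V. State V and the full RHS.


V = H^1(0, 1/2) (v unrestricted at boundary; u is determined up to an additive constant); weak form: ∫_0^1/2 u'v' dx = ∫_0^1/2 (6*cos(10*π*x)) v dx + v(1/2) − v(0) for all v ∈ V.

Multiply both sides by a test function v and integrate from 0 to 1/2:
  ∫_0^1/2 −u''(x) v(x) dx = ∫_0^1/2 f(x) v(x) dx.
Integrate the LHS by parts once:
  ∫_0^1/2 −u'' v dx = −[u'(x) v(x)]_0^1/2 + ∫_0^1/2 u'(x) v'(x) dx.
Thus ∫_0^1/2 u'(x) v'(x) dx = ∫_0^1/2 f(x) v(x) dx + [u'(x) v(x)]_0^1/2.
Choose V so that boundary terms are either known or forced to vanish.
u has inhomogeneous Neumann u'(0) = 1, u'(1/2) = 1. [u' v]_0^1/2 = (1)·v(1/2) − (1)·v(0) = v(1/2) − v(0). Take V = H^1(0, 1/2); boundary term becomes part of RHS.
Weak formulation: find u (satisfying any essential BC) such that ∫_0^1/2 u'(x) v'(x) dx = ∫_0^1/2 f v dx + v(1/2) − v(0) for all v ∈ V (Neumann data are natural BCs: they enter the RHS as boundary terms).
Substituting f(x) = 6*cos(10*π*x), the right-hand side is ∫_0^1/2 (6*cos(10*π*x)) v dx + v(1/2) − v(0).
Compatibility check (pure Neumann): taking v ≡ 1 ∈ V gives 0 = ∫_0^1/2 f dx + (1) − (1), i.e. ∫_0^1/2 f dx must equal u'(0) − u'(1/2) = 0. Indeed ∫_0^1/2 (6*cos(10*π*x)) dx = 0, so the data are compatible. The solution is then unique only up to an additive constant (fix it e.g. by requiring ∫_0^1/2 u dx = 0).
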